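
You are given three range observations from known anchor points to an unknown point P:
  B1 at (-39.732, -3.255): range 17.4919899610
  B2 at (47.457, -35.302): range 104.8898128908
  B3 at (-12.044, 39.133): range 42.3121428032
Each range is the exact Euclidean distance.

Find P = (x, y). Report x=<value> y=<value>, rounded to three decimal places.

x=-45.518 y=13.252

eq1: (x + 39.732)² + (y + 3.255)² = 17.4919899610²
eq2: (x − 47.457)² + (y + 35.302)² = 104.8898128908²
eq3: (x + 12.044)² + (y − 39.133)² = 42.3121428032²
eq1−eq2, eq1−eq3 (x²,y² cancel):
  174.378·x − 64.094·y = -8786.731931
  55.376·x + 84.776·y = -1397.124940
det = 174.378·84.776 − -64.094·55.376 = 18332.338672
x = (-8786.731931·84.776 − -64.094·-1397.124940) / 18332.338672 = -45.517996
y = (174.378·-1397.124940 − -8786.731931·55.376) / 18332.338672 = 13.252331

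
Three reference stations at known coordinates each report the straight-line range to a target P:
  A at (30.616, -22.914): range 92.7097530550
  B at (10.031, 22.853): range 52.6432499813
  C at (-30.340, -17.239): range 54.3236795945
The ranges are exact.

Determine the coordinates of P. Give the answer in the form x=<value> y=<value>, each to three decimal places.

eq1: (x − 30.616)² + (y + 22.914)² = 92.7097530550²
eq2: (x − 10.031)² + (y − 22.853)² = 52.6432499813²
eq3: (x + 30.340)² + (y + 17.239)² = 54.3236795945²
eq3−eq2, eq3−eq1 (x²,y² cancel):
  80.742·x + 80.184·y = -415.067755
  121.912·x − 11.350·y = -5399.344016
det = 80.742·-11.350 − 80.184·121.912 = -10691.813508
x = (-415.067755·-11.350 − 80.184·-5399.344016) / -10691.813508 = -40.933376
y = (80.742·-5399.344016 − -415.067755·121.912) / -10691.813508 = 36.041790

x=-40.933 y=36.042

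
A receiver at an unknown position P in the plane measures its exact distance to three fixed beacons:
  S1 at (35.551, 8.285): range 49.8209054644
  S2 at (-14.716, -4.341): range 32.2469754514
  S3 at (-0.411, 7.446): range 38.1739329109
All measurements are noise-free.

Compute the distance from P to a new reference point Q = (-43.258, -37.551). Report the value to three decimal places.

48.001

eq1: (x − 35.551)² + (y − 8.285)² = 49.8209054644²
eq2: (x + 14.716)² + (y + 4.341)² = 32.2469754514²
eq3: (x + 0.411)² + (y − 7.446)² = 38.1739329109²
eq3−eq1, eq3−eq2 (x²,y² cancel):
  71.924·x + 1.678·y = 252.029522
  -28.610·x − 23.574·y = 597.174828
det = 71.924·-23.574 − 1.678·-28.610 = -1647.528796
x = (252.029522·-23.574 − 1.678·597.174828) / -1647.528796 = 4.214435
y = (71.924·597.174828 − 252.029522·-28.610) / -1647.528796 = -30.446671
|P − Q| = √((4.214435 − -43.258)² + (-30.446671 − -37.551)²) = 48.001079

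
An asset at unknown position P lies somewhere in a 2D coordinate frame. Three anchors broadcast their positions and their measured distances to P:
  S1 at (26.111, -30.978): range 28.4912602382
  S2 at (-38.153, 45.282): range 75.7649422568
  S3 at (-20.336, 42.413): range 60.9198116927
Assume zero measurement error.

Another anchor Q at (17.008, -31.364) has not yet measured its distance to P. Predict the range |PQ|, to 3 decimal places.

eq1: (x − 26.111)² + (y + 30.978)² = 28.4912602382²
eq2: (x + 38.153)² + (y − 45.282)² = 75.7649422568²
eq3: (x + 20.336)² + (y − 42.413)² = 60.9198116927²
eq2−eq1, eq2−eq3 (x²,y² cancel):
  128.528·x − 152.520·y = 3063.884437
  35.634·x − 5.738·y = 735.407551
det = 128.528·-5.738 − -152.520·35.634 = 4697.404016
x = (3063.884437·-5.738 − -152.520·735.407551) / 4697.404016 = 20.135332
y = (128.528·735.407551 − 3063.884437·35.634) / 4697.404016 = -3.120446
|P − Q| = √((20.135332 − 17.008)² + (-3.120446 − -31.364)²) = 28.416167

28.416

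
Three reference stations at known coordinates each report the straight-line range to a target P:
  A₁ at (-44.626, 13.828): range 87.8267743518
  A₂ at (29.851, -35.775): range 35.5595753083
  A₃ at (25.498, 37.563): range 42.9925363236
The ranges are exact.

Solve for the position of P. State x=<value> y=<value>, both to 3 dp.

x=41.716 y=-2.253

eq1: (x + 44.626)² + (y − 13.828)² = 87.8267743518²
eq2: (x − 29.851)² + (y + 35.775)² = 35.5595753083²
eq3: (x − 25.498)² + (y − 37.563)² = 42.9925363236²
eq1−eq2, eq1−eq3 (x²,y² cancel):
  148.954·x − 99.206·y = 6437.298263
  140.248·x + 47.470·y = 5743.617627
det = 148.954·47.470 − -99.206·140.248 = 20984.289468
x = (6437.298263·47.470 − -99.206·5743.617627) / 20984.289468 = 41.715965
y = (148.954·5743.617627 − 6437.298263·140.248) / 20984.289468 = -2.253276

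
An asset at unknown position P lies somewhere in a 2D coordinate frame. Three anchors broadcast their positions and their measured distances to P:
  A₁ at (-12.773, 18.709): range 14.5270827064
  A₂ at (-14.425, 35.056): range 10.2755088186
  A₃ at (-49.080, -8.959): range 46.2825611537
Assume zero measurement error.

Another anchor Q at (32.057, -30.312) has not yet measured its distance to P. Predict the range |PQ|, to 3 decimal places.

80.952

eq1: (x + 12.773)² + (y − 18.709)² = 14.5270827064²
eq2: (x + 14.425)² + (y − 35.056)² = 10.2755088186²
eq3: (x + 49.080)² + (y + 8.959)² = 46.2825611537²
eq2−eq3, eq2−eq1 (x²,y² cancel):
  -69.310·x − 88.030·y = -984.383065
  3.304·x − 32.694·y = -1029.277601
det = -69.310·-32.694 − -88.030·3.304 = 2556.872260
x = (-984.383065·-32.694 − -88.030·-1029.277601) / 2556.872260 = -22.849748
y = (-69.310·-1029.277601 − -984.383065·3.304) / 2556.872260 = 29.172999
|P − Q| = √((-22.849748 − 32.057)² + (29.172999 − -30.312)²) = 80.951937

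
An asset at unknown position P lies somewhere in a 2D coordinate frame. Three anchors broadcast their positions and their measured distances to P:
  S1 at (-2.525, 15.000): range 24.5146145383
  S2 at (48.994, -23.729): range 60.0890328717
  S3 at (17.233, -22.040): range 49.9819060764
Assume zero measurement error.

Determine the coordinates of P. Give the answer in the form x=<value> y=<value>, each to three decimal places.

x=18.302 y=27.930

eq1: (x + 2.525)² + (y − 15.000)² = 24.5146145383²
eq2: (x − 48.994)² + (y + 23.729)² = 60.0890328717²
eq3: (x − 17.233)² + (y + 22.040)² = 49.9819060764²
eq3−eq2, eq3−eq1 (x²,y² cancel):
  63.522·x − 3.378·y = 1068.238652
  -39.516·x + 74.080·y = 1345.862345
det = 63.522·74.080 − -3.378·-39.516 = 4572.224712
x = (1068.238652·74.080 − -3.378·1345.862345) / 4572.224712 = 18.302128
y = (63.522·1345.862345 − 1068.238652·-39.516) / 4572.224712 = 27.930470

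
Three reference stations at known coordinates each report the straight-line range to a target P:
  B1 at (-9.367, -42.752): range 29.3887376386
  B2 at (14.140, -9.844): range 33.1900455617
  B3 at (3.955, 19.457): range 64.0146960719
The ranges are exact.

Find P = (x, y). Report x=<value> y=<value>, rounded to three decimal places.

x=20.021 y=-42.509

eq1: (x + 9.367)² + (y + 42.752)² = 29.3887376386²
eq2: (x − 14.140)² + (y + 9.844)² = 33.1900455617²
eq3: (x − 3.955)² + (y − 19.457)² = 64.0146960719²
eq3−eq2, eq3−eq1 (x²,y² cancel):
  20.370·x − 58.602·y = 2898.929251
  -26.644·x − 124.418·y = 4755.440732
det = 20.370·-124.418 − -58.602·-26.644 = -4095.786348
x = (2898.929251·-124.418 − -58.602·4755.440732) / -4095.786348 = 20.020732
y = (20.370·4755.440732 − 2898.929251·-26.644) / -4095.786348 = -42.508906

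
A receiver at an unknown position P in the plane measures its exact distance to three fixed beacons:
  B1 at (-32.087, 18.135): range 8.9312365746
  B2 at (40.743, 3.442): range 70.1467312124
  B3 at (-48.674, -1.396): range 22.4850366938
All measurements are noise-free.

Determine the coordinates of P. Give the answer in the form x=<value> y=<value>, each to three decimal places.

eq1: (x + 32.087)² + (y − 18.135)² = 8.9312365746²
eq2: (x − 40.743)² + (y − 3.442)² = 70.1467312124²
eq3: (x + 48.674)² + (y + 1.396)² = 22.4850366938²
eq3−eq2, eq3−eq1 (x²,y² cancel):
  178.834·x + 9.676·y = -5114.254704
  33.174·x + 39.062·y = -586.843410
det = 178.834·39.062 − 9.676·33.174 = 6664.622084
x = (-5114.254704·39.062 − 9.676·-586.843410) / 6664.622084 = -29.123140
y = (178.834·-586.843410 − -5114.254704·33.174) / 6664.622084 = 9.709888

x=-29.123 y=9.710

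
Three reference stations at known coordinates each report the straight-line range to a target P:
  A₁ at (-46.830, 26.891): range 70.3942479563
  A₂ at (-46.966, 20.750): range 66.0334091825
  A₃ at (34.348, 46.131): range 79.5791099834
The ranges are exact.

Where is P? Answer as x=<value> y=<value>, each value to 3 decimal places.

eq1: (x + 46.830)² + (y − 26.891)² = 70.3942479563²
eq2: (x + 46.966)² + (y − 20.750)² = 66.0334091825²
eq3: (x − 34.348)² + (y − 46.131)² = 79.5791099834²
eq1−eq3, eq1−eq2 (x²,y² cancel):
  162.356·x + 38.480·y = -985.805116
  -0.272·x − 12.282·y = 315.131892
det = 162.356·-12.282 − 38.480·-0.272 = -1983.589832
x = (-985.805116·-12.282 − 38.480·315.131892) / -1983.589832 = 0.009385
y = (162.356·315.131892 − -985.805116·-0.272) / -1983.589832 = -25.658235

x=0.009 y=-25.658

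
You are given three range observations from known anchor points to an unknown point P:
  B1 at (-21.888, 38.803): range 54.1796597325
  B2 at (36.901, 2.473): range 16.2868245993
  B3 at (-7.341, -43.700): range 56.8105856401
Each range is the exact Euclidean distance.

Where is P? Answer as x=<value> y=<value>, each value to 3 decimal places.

eq1: (x + 21.888)² + (y − 38.803)² = 54.1796597325²
eq2: (x − 36.901)² + (y − 2.473)² = 16.2868245993²
eq3: (x + 7.341)² + (y + 43.700)² = 56.8105856401²
eq3−eq1, eq3−eq2 (x²,y² cancel):
  -29.094·x + 165.006·y = 313.184184
  88.484·x + 92.346·y = 2366.401234
det = -29.094·92.346 − 165.006·88.484 = -17287.105428
x = (313.184184·92.346 − 165.006·2366.401234) / -17287.105428 = 20.914380
y = (-29.094·2366.401234 − 313.184184·88.484) / -17287.105428 = 5.585658

x=20.914 y=5.586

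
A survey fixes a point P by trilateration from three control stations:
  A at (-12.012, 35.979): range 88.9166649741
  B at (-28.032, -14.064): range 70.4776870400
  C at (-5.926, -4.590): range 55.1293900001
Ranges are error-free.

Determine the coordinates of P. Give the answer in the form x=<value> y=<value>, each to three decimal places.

x=38.554 y=-37.160

eq1: (x + 12.012)² + (y − 35.979)² = 88.9166649741²
eq2: (x + 28.032)² + (y + 14.064)² = 70.4776870400²
eq3: (x + 5.926)² + (y + 4.590)² = 55.1293900001²
eq3−eq2, eq3−eq1 (x²,y² cancel):
  -44.212·x − 18.948·y = -1000.451185
  -12.172·x + 81.138·y = -3484.332659
det = -44.212·81.138 − -18.948·-12.172 = -3817.908312
x = (-1000.451185·81.138 − -18.948·-3484.332659) / -3817.908312 = 38.554028
y = (-44.212·-3484.332659 − -1000.451185·-12.172) / -3817.908312 = -37.159568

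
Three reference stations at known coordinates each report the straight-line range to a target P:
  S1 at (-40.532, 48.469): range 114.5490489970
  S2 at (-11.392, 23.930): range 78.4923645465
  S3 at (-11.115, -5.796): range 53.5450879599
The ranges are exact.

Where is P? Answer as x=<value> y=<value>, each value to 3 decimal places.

eq1: (x + 40.532)² + (y − 48.469)² = 114.5490489970²
eq2: (x + 11.392)² + (y − 23.930)² = 78.4923645465²
eq3: (x + 11.115)² + (y + 5.796)² = 53.5450879599²
eq1−eq2, eq1−eq3 (x²,y² cancel):
  58.280·x − 49.078·y = 3670.768913
  58.834·x − 108.530·y = 6419.458037
det = 58.280·-108.530 − -49.078·58.834 = -3437.673348
x = (3670.768913·-108.530 − -49.078·6419.458037) / -3437.673348 = 24.241509
y = (58.280·6419.458037 − 3670.768913·58.834) / -3437.673348 = -46.007861

x=24.242 y=-46.008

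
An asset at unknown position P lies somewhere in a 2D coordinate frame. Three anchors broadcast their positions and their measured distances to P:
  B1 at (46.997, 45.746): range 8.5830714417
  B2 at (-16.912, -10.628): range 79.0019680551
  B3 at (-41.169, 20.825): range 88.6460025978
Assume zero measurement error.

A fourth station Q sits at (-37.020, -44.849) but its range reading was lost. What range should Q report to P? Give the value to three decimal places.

116.705

eq1: (x − 46.997)² + (y − 45.746)² = 8.5830714417²
eq2: (x + 16.912)² + (y + 10.628)² = 79.0019680551²
eq3: (x + 41.169)² + (y − 20.825)² = 88.6460025978²
eq3−eq2, eq3−eq1 (x²,y² cancel):
  48.514·x − 62.906·y = -112.794238
  176.332·x + 49.842·y = 9957.292000
det = 48.514·49.842 − -62.906·176.332 = 13510.375580
x = (-112.794238·49.842 − -62.906·9957.292000) / 13510.375580 = 45.946282
y = (48.514·9957.292000 − -112.794238·176.332) / 13510.375580 = 37.227485
|P − Q| = √((45.946282 − -37.020)² + (37.227485 − -44.849)²) = 116.704555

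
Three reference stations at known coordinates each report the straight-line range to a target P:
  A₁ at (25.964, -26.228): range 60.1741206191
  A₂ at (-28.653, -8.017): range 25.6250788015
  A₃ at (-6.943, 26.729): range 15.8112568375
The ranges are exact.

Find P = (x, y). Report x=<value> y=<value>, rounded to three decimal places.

eq1: (x − 25.964)² + (y + 26.228)² = 60.1741206191²
eq2: (x + 28.653)² + (y + 8.017)² = 25.6250788015²
eq3: (x + 6.943)² + (y − 26.729)² = 15.8112568375²
eq1−eq2, eq1−eq3 (x²,y² cancel):
  -109.234·x + 36.422·y = 2487.509547
  -65.814·x + 105.914·y = 2771.536359
det = -109.234·105.914 − 36.422·-65.814 = -9172.332368
x = (2487.509547·105.914 − 36.422·2771.536359) / -9172.332368 = -17.718197
y = (-109.234·2771.536359 − 2487.509547·-65.814) / -9172.332368 = 15.157873

x=-17.718 y=15.158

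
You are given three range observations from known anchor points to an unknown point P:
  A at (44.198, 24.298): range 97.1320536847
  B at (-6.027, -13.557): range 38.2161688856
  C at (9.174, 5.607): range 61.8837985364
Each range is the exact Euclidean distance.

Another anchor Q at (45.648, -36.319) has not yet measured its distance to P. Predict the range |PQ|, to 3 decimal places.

65.904

eq1: (x − 44.198)² + (y − 24.298)² = 97.1320536847²
eq2: (x + 6.027)² + (y + 13.557)² = 38.2161688856²
eq3: (x − 9.174)² + (y − 5.607)² = 61.8837985364²
eq2−eq3, eq2−eq1 (x²,y² cancel):
  30.402·x + 38.328·y = -2473.645210
  100.450·x + 75.710·y = -5650.421259
det = 30.402·75.710 − 38.328·100.450 = -1548.312180
x = (-2473.645210·75.710 − 38.328·-5650.421259) / -1548.312180 = -18.917159
y = (30.402·-5650.421259 − -2473.645210·100.450) / -1548.312180 = -49.533650
|P − Q| = √((-18.917159 − 45.648)² + (-49.533650 − -36.319)²) = 65.903617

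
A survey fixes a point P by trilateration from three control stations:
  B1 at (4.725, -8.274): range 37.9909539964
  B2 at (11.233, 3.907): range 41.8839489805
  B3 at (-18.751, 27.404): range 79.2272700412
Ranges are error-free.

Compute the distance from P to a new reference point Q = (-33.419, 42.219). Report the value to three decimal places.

100.072

eq1: (x − 4.725)² + (y + 8.274)² = 37.9909539964²
eq2: (x − 11.233)² + (y − 3.907)² = 41.8839489805²
eq3: (x + 18.751)² + (y − 27.404)² = 79.2272700412²
eq2−eq1, eq2−eq3 (x²,y² cancel):
  -13.016·x − 24.362·y = 260.292360
  -59.968·x + 46.994·y = -3561.560857
det = -13.016·46.994 − -24.362·-59.968 = -2072.614320
x = (260.292360·46.994 − -24.362·-3561.560857) / -2072.614320 = 35.961619
y = (-13.016·-3561.560857 − 260.292360·-59.968) / -2072.614320 = -29.897742
|P − Q| = √((35.961619 − -33.419)² + (-29.897742 − 42.219)²) = 100.072448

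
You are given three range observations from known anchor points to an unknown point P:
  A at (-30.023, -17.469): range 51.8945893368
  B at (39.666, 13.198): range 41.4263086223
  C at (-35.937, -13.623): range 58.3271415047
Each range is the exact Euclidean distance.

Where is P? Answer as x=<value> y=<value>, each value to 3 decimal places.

eq1: (x + 30.023)² + (y + 17.469)² = 51.8945893368²
eq2: (x − 39.666)² + (y − 13.198)² = 41.4263086223²
eq3: (x + 35.937)² + (y + 13.623)² = 58.3271415047²
eq1−eq3, eq1−eq2 (x²,y² cancel):
  -11.828·x + 7.692·y = -438.499426
  139.378·x + 61.334·y = 1517.941626
det = -11.828·61.334 − 7.692·139.378 = -1797.554128
x = (-438.499426·61.334 − 7.692·1517.941626) / -1797.554128 = 21.457452
y = (-11.828·1517.941626 − -438.499426·139.378) / -1797.554128 = -24.012050

x=21.457 y=-24.012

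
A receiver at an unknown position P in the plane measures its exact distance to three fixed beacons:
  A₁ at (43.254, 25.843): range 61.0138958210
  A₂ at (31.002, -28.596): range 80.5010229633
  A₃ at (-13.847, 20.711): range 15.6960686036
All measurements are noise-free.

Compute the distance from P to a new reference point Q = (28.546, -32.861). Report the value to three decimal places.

82.591

eq1: (x − 43.254)² + (y − 25.843)² = 61.0138958210²
eq2: (x − 31.002)² + (y + 28.596)² = 80.5010229633²
eq3: (x + 13.847)² + (y − 20.711)² = 15.6960686036²
eq1−eq2, eq1−eq3 (x²,y² cancel):
  -24.504·x − 108.878·y = -3517.633160
  -114.202·x − 10.264·y = 1558.244679
det = -24.504·-10.264 − -108.878·-114.202 = -12182.576300
x = (-3517.633160·-10.264 − -108.878·1558.244679) / -12182.576300 = -16.889987
y = (-24.504·1558.244679 − -3517.633160·-114.202) / -12182.576300 = 36.109273
|P − Q| = √((-16.889987 − 28.546)² + (36.109273 − -32.861)²) = 82.591328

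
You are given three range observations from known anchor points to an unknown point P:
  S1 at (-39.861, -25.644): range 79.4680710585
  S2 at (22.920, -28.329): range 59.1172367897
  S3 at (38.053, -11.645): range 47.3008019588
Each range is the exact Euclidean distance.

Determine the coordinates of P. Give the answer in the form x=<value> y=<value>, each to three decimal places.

eq1: (x + 39.861)² + (y + 25.644)² = 79.4680710585²
eq2: (x − 22.920)² + (y + 28.329)² = 59.1172367897²
eq3: (x − 38.053)² + (y + 11.645)² = 47.3008019588²
eq3−eq1, eq3−eq2 (x²,y² cancel):
  -155.828·x − 27.998·y = -3414.931229
  -30.266·x − 33.368·y = -1513.260013
det = -155.828·-33.368 − -27.998·-30.266 = 4352.281236
x = (-3414.931229·-33.368 − -27.998·-1513.260013) / 4352.281236 = 16.446817
y = (-155.828·-1513.260013 − -3414.931229·-30.266) / 4352.281236 = 30.432770

x=16.447 y=30.433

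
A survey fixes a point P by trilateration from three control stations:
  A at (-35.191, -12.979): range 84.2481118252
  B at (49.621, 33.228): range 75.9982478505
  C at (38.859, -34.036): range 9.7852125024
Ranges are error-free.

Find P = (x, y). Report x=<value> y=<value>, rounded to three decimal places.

eq1: (x + 35.191)² + (y + 12.979)² = 84.2481118252²
eq2: (x − 49.621)² + (y − 33.228)² = 75.9982478505²
eq3: (x − 38.859)² + (y + 34.036)² = 9.7852125024²
eq1−eq3, eq1−eq2 (x²,y² cancel):
  148.100·x − 42.114·y = 8263.604217
  169.624·x + 92.414·y = 3481.493373
det = 148.100·92.414 − -42.114·169.624 = 20830.058536
x = (8263.604217·92.414 − -42.114·3481.493373) / 20830.058536 = 43.700901
y = (148.100·3481.493373 − 8263.604217·169.624) / 20830.058536 = -42.539316

x=43.701 y=-42.539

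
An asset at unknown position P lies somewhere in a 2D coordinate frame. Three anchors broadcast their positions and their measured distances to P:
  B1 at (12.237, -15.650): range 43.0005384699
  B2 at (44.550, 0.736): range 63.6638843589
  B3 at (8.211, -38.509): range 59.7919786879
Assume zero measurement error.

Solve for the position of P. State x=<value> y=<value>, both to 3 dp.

eq1: (x − 12.237)² + (y + 15.650)² = 43.0005384699²
eq2: (x − 44.550)² + (y − 0.736)² = 63.6638843589²
eq3: (x − 8.211)² + (y + 38.509)² = 59.7919786879²
eq3−eq2, eq3−eq1 (x²,y² cancel):
  72.678·x + 78.490·y = -43.128862
  8.052·x + 45.718·y = 570.337474
det = 72.678·45.718 − 78.490·8.052 = 2690.691324
x = (-43.128862·45.718 − 78.490·570.337474) / 2690.691324 = -17.370091
y = (72.678·570.337474 − -43.128862·8.052) / 2690.691324 = 15.534395

x=-17.370 y=15.534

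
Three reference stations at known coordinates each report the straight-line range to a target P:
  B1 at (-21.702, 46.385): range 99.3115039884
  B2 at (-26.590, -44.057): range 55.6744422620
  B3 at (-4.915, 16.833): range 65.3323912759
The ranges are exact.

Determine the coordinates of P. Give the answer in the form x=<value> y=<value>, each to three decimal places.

x=28.862 y=-39.090

eq1: (x + 21.702)² + (y − 46.385)² = 99.3115039884²
eq2: (x + 26.590)² + (y + 44.057)² = 55.6744422620²
eq3: (x + 4.915)² + (y − 16.833)² = 65.3323912759²
eq1−eq2, eq1−eq3 (x²,y² cancel):
  -9.776·x − 180.884·y = 6788.633623
  33.574·x − 59.104·y = 3279.415560
det = -9.776·-59.104 − -180.884·33.574 = 6650.800120
x = (6788.633623·-59.104 − -180.884·3279.415560) / 6650.800120 = 28.862452
y = (-9.776·3279.415560 − 6788.633623·33.574) / 6650.800120 = -39.090207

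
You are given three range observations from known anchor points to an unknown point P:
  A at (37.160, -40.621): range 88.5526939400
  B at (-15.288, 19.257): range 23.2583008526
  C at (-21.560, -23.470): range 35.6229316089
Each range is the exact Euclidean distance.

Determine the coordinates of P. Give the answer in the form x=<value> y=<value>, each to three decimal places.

x=-36.171 y=9.018

eq1: (x − 37.160)² + (y + 40.621)² = 88.5526939400²
eq2: (x + 15.288)² + (y − 19.257)² = 23.2583008526²
eq3: (x + 21.560)² + (y + 23.470)² = 35.6229316089²
eq3−eq1, eq3−eq2 (x²,y² cancel):
  117.440·x − 34.302·y = -4557.329607
  12.544·x + 85.454·y = 316.925191
det = 117.440·85.454 − -34.302·12.544 = 10466.002048
x = (-4557.329607·85.454 − -34.302·316.925191) / 10466.002048 = -36.171489
y = (117.440·316.925191 − -4557.329607·12.544) / 10466.002048 = 9.018423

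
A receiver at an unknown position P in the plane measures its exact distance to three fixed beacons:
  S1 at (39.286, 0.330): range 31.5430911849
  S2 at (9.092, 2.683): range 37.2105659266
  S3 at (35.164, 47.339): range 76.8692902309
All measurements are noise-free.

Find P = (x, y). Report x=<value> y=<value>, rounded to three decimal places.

eq1: (x − 39.286)² + (y − 0.330)² = 31.5430911849²
eq2: (x − 9.092)² + (y − 2.683)² = 37.2105659266²
eq3: (x − 35.164)² + (y − 47.339)² = 76.8692902309²
eq1−eq2, eq1−eq3 (x²,y² cancel):
  -60.388·x + 4.706·y = -1843.295358
  -8.244·x + 94.018·y = -2979.932058
det = -60.388·94.018 − 4.706·-8.244 = -5638.762720
x = (-1843.295358·94.018 − 4.706·-2979.932058) / -5638.762720 = 28.247222
y = (-60.388·-2979.932058 − -1843.295358·-8.244) / -5638.762720 = -29.218468

x=28.247 y=-29.218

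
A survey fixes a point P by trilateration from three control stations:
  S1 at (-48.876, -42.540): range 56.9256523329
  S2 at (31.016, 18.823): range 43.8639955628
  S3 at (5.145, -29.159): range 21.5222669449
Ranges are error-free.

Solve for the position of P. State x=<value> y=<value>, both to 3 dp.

eq1: (x + 48.876)² + (y + 42.540)² = 56.9256523329²
eq2: (x − 31.016)² + (y − 18.823)² = 43.8639955628²
eq3: (x − 5.145)² + (y + 29.159)² = 21.5222669449²
eq2−eq3, eq2−eq1 (x²,y² cancel):
  -51.742·x − 95.964·y = 1021.262853
  -159.784·x − 122.726·y = 1565.737604
det = -51.742·-122.726 − -95.964·-159.784 = -8983.423084
x = (1021.262853·-122.726 − -95.964·1565.737604) / -8983.423084 = -2.773880
y = (-51.742·1565.737604 − 1021.262853·-159.784) / -8983.423084 = -9.146521

x=-2.774 y=-9.147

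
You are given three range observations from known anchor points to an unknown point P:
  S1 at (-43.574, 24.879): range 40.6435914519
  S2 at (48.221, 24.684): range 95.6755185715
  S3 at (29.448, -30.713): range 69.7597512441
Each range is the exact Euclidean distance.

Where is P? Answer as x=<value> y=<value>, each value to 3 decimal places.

eq1: (x + 43.574)² + (y − 24.879)² = 40.6435914519²
eq2: (x − 48.221)² + (y − 24.684)² = 95.6755185715²
eq3: (x − 29.448)² + (y + 30.713)² = 69.7597512441²
eq3−eq2, eq3−eq1 (x²,y² cancel):
  37.546·x + 110.794·y = -3163.290336
  -146.044·x + 111.184·y = 3921.706412
det = 37.546·111.184 − 110.794·-146.044 = 20355.313400
x = (-3163.290336·111.184 − 110.794·3921.706412) / 20355.313400 = -38.624255
y = (37.546·3921.706412 − -3163.290336·-146.044) / 20355.313400 = -15.462065

x=-38.624 y=-15.462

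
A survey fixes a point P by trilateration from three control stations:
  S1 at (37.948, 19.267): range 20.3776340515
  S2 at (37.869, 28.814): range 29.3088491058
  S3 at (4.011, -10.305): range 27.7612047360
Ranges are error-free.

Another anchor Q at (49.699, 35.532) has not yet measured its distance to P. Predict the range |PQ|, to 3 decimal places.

40.247

eq1: (x − 37.948)² + (y − 19.267)² = 20.3776340515²
eq2: (x − 37.869)² + (y − 28.814)² = 29.3088491058²
eq3: (x − 4.011)² + (y + 10.305)² = 27.7612047360²
eq1−eq2, eq1−eq3 (x²,y² cancel):
  -0.158·x + 19.094·y = 9.279098
  -67.874·x − 59.144·y = -2044.423366
det = -0.158·-59.144 − 19.094·-67.874 = 1305.330908
x = (9.279098·-59.144 − 19.094·-2044.423366) / 1305.330908 = 29.484797
y = (-0.158·-2044.423366 − 9.279098·-67.874) / 1305.330908 = 0.729952
|P − Q| = √((29.484797 − 49.699)² + (0.729952 − 35.532)²) = 40.246696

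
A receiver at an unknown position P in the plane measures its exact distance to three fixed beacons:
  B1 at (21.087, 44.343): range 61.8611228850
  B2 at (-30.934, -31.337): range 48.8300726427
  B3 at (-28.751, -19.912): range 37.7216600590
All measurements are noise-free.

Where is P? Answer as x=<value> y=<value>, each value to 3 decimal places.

eq1: (x − 21.087)² + (y − 44.343)² = 61.8611228850²
eq2: (x + 30.934)² + (y + 31.337)² = 48.8300726427²
eq3: (x + 28.751)² + (y + 19.912)² = 37.7216600590²
eq1−eq3, eq1−eq2 (x²,y² cancel):
  -99.676·x − 128.510·y = 1216.019414
  -104.042·x − 151.360·y = 970.379237
det = -99.676·-151.360 − -128.510·-104.042 = 1716.521940
x = (1216.019414·-151.360 − -128.510·970.379237) / 1716.521940 = -34.577631
y = (-99.676·970.379237 − 1216.019414·-104.042) / 1716.521940 = 17.356942

x=-34.578 y=17.357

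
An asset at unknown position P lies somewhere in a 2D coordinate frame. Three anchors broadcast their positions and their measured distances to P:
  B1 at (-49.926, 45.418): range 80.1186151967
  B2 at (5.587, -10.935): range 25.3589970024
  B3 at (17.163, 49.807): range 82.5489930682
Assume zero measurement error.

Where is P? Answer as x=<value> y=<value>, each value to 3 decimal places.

eq1: (x + 49.926)² + (y − 45.418)² = 80.1186151967²
eq2: (x − 5.587)² + (y + 10.935)² = 25.3589970024²
eq3: (x − 17.163)² + (y − 49.807)² = 82.5489930682²
eq2−eq3, eq2−eq1 (x²,y² cancel):
  23.152·x + 121.484·y = -3546.740504
  -111.026·x + 112.706·y = -1371.302366
det = 23.152·112.706 − 121.484·-111.026 = 16097.251896
x = (-3546.740504·112.706 − 121.484·-1371.302366) / 16097.251896 = -14.483692
y = (23.152·-1371.302366 − -3546.740504·-111.026) / 16097.251896 = -26.434873

x=-14.484 y=-26.435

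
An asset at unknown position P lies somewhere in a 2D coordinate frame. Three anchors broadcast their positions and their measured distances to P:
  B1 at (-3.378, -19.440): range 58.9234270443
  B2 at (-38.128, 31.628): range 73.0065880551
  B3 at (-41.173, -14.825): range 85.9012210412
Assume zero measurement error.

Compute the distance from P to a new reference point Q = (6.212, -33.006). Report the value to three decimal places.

eq1: (x + 3.378)² + (y + 19.440)² = 58.9234270443²
eq2: (x + 38.128)² + (y − 31.628)² = 73.0065880551²
eq3: (x + 41.173)² + (y + 14.825)² = 85.9012210412²
eq1−eq2, eq1−eq3 (x²,y² cancel):
  -69.500·x + 102.136·y = 206.758639
  -75.590·x + 9.230·y = -2381.377452
det = -69.500·9.230 − 102.136·-75.590 = 7078.975240
x = (206.758639·9.230 − 102.136·-2381.377452) / 7078.975240 = 34.628282
y = (-69.500·-2381.377452 − 206.758639·-75.590) / 7078.975240 = 25.587689
|P − Q| = √((34.628282 − 6.212)² + (25.587689 − -33.006)²) = 65.120699

65.121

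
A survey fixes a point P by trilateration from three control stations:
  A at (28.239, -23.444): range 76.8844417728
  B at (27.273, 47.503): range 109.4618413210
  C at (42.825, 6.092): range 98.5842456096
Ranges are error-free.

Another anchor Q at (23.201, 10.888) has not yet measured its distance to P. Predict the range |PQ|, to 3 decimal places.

eq1: (x − 28.239)² + (y + 23.444)² = 76.8844417728²
eq2: (x − 27.273)² + (y − 47.503)² = 109.4618413210²
eq3: (x − 42.825)² + (y − 6.092)² = 98.5842456096²
eq2−eq3, eq2−eq1 (x²,y² cancel):
  31.104·x − 82.822·y = 1133.782774
  1.932·x − 141.894·y = 4417.388038
det = 31.104·-141.894 − -82.822·1.932 = -4253.458872
x = (1133.782774·-141.894 − -82.822·4417.388038) / -4253.458872 = -48.191353
y = (31.104·4417.388038 − 1133.782774·1.932) / -4253.458872 = -31.787769
|P − Q| = √((-48.191353 − 23.201)² + (-31.787769 − 10.888)²) = 83.175053

83.175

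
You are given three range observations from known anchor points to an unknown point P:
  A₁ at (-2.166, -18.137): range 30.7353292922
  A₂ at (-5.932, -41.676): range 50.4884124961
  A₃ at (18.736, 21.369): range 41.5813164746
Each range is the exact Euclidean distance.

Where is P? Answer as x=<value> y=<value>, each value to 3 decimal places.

eq1: (x + 2.166)² + (y + 18.137)² = 30.7353292922²
eq2: (x + 5.932)² + (y + 41.676)² = 50.4884124961²
eq3: (x − 18.736)² + (y − 21.369)² = 41.5813164746²
eq2−eq1, eq2−eq3 (x²,y² cancel):
  7.532·x + 47.078·y = 165.984055
  49.336·x + 126.090·y = -144.331826
det = 7.532·126.090 − 47.078·49.336 = -1372.930328
x = (165.984055·126.090 − 47.078·-144.331826) / -1372.930328 = -20.193146
y = (7.532·-144.331826 − 165.984055·49.336) / -1372.930328 = 6.756422

x=-20.193 y=6.756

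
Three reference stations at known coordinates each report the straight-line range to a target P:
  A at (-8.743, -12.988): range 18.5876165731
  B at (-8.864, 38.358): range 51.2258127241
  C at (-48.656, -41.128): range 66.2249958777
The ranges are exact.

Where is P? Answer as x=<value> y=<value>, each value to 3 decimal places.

eq1: (x + 8.743)² + (y + 12.988)² = 18.5876165731²
eq2: (x + 8.864)² + (y − 38.358)² = 51.2258127241²
eq3: (x + 48.656)² + (y + 41.128)² = 66.2249958777²
eq2−eq1, eq2−eq3 (x²,y² cancel):
  0.242·x − 102.692·y = 973.805932
  -79.584·x − 158.972·y = 747.345870
det = 0.242·-158.972 − -102.692·-79.584 = -8211.111352
x = (973.805932·-158.972 − -102.692·747.345870) / -8211.111352 = 9.506805
y = (0.242·747.345870 − 973.805932·-79.584) / -8211.111352 = -9.460379

x=9.507 y=-9.460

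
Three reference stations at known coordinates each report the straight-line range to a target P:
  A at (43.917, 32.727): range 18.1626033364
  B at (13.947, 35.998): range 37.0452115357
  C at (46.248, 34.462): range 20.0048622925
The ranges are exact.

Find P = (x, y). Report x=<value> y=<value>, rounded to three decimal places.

eq1: (x − 43.917)² + (y − 32.727)² = 18.1626033364²
eq2: (x − 13.947)² + (y − 35.998)² = 37.0452115357²
eq3: (x − 46.248)² + (y − 34.462)² = 20.0048622925²
eq3−eq2, eq3−eq1 (x²,y² cancel):
  -64.602·x + 3.072·y = -2808.285317
  -4.662·x − 3.470·y = -256.433175
det = -64.602·-3.470 − 3.072·-4.662 = 238.490604
x = (-2808.285317·-3.470 − 3.072·-256.433175) / 238.490604 = 44.163219
y = (-64.602·-256.433175 − -2808.285317·-4.662) / 238.490604 = 14.566066

x=44.163 y=14.566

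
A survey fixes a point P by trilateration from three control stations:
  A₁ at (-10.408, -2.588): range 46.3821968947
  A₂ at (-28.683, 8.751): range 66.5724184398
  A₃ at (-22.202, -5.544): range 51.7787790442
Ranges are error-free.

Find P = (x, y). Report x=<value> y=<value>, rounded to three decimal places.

x=15.436 y=-41.103

eq1: (x + 10.408)² + (y + 2.588)² = 46.3821968947²
eq2: (x + 28.683)² + (y − 8.751)² = 66.5724184398²
eq3: (x + 22.202)² + (y + 5.544)² = 51.7787790442²
eq2−eq3, eq2−eq1 (x²,y² cancel):
  12.962·x − 28.590·y = 1375.215188
  36.550·x − 22.678·y = 1496.308426
det = 12.962·-22.678 − -28.590·36.550 = 751.012264
x = (1375.215188·-22.678 − -28.590·1496.308426) / 751.012264 = 15.435604
y = (12.962·1496.308426 − 1375.215188·36.550) / 751.012264 = -41.103144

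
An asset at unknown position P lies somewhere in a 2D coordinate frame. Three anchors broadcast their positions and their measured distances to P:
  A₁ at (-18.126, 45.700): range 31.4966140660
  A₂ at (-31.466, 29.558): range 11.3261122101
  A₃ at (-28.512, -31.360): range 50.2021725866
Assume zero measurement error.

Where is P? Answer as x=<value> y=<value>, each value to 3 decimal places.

eq1: (x + 18.126)² + (y − 45.700)² = 31.4966140660²
eq2: (x + 31.466)² + (y − 29.558)² = 11.3261122101²
eq3: (x + 28.512)² + (y + 31.360)² = 50.2021725866²
eq3−eq2, eq3−eq1 (x²,y² cancel):
  -5.908·x + 121.836·y = 2459.378091
  20.772·x + 154.120·y = 2148.879567
det = -5.908·154.120 − 121.836·20.772 = -3441.318352
x = (2459.378091·154.120 − 121.836·2148.879567) / -3441.318352 = -34.064986
y = (-5.908·2148.879567 − 2459.378091·20.772) / -3441.318352 = 18.534113

x=-34.065 y=18.534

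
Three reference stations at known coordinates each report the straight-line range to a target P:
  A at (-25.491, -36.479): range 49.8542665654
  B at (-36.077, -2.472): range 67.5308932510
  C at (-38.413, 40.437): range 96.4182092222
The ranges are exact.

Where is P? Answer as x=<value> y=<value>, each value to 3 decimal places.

x=24.232 y=-32.858

eq1: (x + 25.491)² + (y + 36.479)² = 49.8542665654²
eq2: (x + 36.077)² + (y + 2.472)² = 67.5308932510²
eq3: (x + 38.413)² + (y − 40.437)² = 96.4182092222²
eq3−eq2, eq3−eq1 (x²,y² cancel):
  4.672·x − 85.818·y = 2933.000701
  25.844·x − 153.832·y = 5680.822159
det = 4.672·-153.832 − -85.818·25.844 = 1499.177288
x = (2933.000701·-153.832 − -85.818·5680.822159) / 1499.177288 = 24.231578
y = (4.672·5680.822159 − 2933.000701·25.844) / 1499.177288 = -32.857801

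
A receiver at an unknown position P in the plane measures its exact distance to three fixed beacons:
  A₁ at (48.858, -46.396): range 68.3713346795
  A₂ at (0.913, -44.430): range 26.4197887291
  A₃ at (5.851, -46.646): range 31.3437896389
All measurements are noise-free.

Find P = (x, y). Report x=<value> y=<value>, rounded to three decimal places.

x=-15.703 y=-23.889

eq1: (x − 48.858)² + (y + 46.396)² = 68.3713346795²
eq2: (x − 0.913)² + (y + 44.430)² = 26.4197887291²
eq3: (x − 5.851)² + (y + 46.646)² = 31.3437896389²
eq1−eq2, eq1−eq3 (x²,y² cancel):
  -95.890·x + 3.932·y = 1411.799658
  -86.014·x − 0.500·y = 1362.596794
det = -95.890·-0.500 − 3.932·-86.014 = 386.152048
x = (1411.799658·-0.500 − 3.932·1362.596794) / 386.152048 = -15.702702
y = (-95.890·1362.596794 − 1411.799658·-86.014) / 386.152048 = -23.889219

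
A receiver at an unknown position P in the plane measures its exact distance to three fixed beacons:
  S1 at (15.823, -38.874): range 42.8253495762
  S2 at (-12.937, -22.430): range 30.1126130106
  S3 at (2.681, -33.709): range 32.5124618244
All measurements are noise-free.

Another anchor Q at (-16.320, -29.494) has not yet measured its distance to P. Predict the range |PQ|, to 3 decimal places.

eq1: (x − 15.823)² + (y + 38.874)² = 42.8253495762²
eq2: (x + 12.937)² + (y + 22.430)² = 30.1126130106²
eq3: (x − 2.681)² + (y + 33.709)² = 32.5124618244²
eq1−eq3, eq1−eq2 (x²,y² cancel):
  -26.284·x + 10.330·y = 158.879629
  -57.520·x + 32.888·y = -163.843232
det = -26.284·32.888 − 10.330·-57.520 = -270.246592
x = (158.879629·32.888 − 10.330·-163.843232) / -270.246592 = -25.597858
y = (-26.284·-163.843232 − 158.879629·-57.520) / -270.246592 = -49.751642
|P − Q| = √((-25.597858 − -16.320)² + (-49.751642 − -29.494)²) = 22.281174

22.281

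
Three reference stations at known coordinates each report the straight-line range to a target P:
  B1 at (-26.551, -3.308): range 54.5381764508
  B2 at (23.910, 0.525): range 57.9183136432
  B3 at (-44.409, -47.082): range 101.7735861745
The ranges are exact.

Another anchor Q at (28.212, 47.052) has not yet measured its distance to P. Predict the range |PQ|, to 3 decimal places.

37.092

eq1: (x + 26.551)² + (y + 3.308)² = 54.5381764508²
eq2: (x − 23.910)² + (y − 0.525)² = 57.9183136432²
eq3: (x + 44.409)² + (y + 47.082)² = 101.7735861745²
eq2−eq1, eq2−eq3 (x²,y² cancel):
  -100.922·x − 7.666·y = 524.053105
  -136.638·x − 95.214·y = -3386.421508
det = -100.922·-95.214 − -7.666·-136.638 = 8561.720400
x = (524.053105·-95.214 − -7.666·-3386.421508) / 8561.720400 = -8.860077
y = (-100.922·-3386.421508 − 524.053105·-136.638) / 8561.720400 = 48.281184
|P − Q| = √((-8.860077 − 28.212)² + (48.281184 − 47.052)²) = 37.092449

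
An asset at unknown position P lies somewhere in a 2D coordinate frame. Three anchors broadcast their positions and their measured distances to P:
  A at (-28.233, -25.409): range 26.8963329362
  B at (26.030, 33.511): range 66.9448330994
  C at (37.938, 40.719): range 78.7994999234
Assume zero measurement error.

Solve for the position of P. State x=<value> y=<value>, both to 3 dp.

x=-1.422 y=-27.546

eq1: (x + 28.233)² + (y + 25.409)² = 26.8963329362²
eq2: (x − 26.030)² + (y − 33.511)² = 66.9448330994²
eq3: (x − 37.938)² + (y − 40.719)² = 78.7994999234²
eq2−eq1, eq2−eq3 (x²,y² cancel):
  -108.526·x − 117.840·y = 3400.369502
  23.816·x + 14.416·y = -430.969725
det = -108.526·14.416 − -117.840·23.816 = 1241.966624
x = (3400.369502·14.416 − -117.840·-430.969725) / 1241.966624 = -1.421734
y = (-108.526·-430.969725 − 3400.369502·23.816) / 1241.966624 = -27.546457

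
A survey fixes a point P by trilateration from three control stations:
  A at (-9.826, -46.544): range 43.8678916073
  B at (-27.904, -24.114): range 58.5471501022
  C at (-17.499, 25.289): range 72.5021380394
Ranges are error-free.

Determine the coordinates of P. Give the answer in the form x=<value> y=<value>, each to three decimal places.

x=30.429 y=-29.112

eq1: (x + 9.826)² + (y + 46.544)² = 43.8678916073²
eq2: (x + 27.904)² + (y + 24.114)² = 58.5471501022²
eq3: (x + 17.499)² + (y − 25.289)² = 72.5021380394²
eq2−eq3, eq2−eq1 (x²,y² cancel):
  20.810·x + 98.806·y = -2243.160925
  36.156·x − 44.860·y = 2406.152871
det = 20.810·-44.860 − 98.806·36.156 = -4505.966336
x = (-2243.160925·-44.860 − 98.806·2406.152871) / -4505.966336 = 30.429464
y = (20.810·2406.152871 − -2243.160925·36.156) / -4505.966336 = -29.111573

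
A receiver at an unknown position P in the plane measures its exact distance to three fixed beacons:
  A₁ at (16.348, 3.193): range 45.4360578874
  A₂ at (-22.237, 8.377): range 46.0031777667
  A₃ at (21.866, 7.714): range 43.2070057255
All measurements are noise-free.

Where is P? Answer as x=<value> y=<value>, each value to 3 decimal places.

eq1: (x − 16.348)² + (y − 3.193)² = 45.4360578874²
eq2: (x + 22.237)² + (y − 8.377)² = 46.0031777667²
eq3: (x − 21.866)² + (y − 7.714)² = 43.2070057255²
eq2−eq3, eq2−eq1 (x²,y² cancel):
  88.206·x − 1.326·y = 222.416475
  77.170·x − 10.368·y = -235.348937
det = 88.206·-10.368 − -1.326·77.170 = -812.192388
x = (222.416475·-10.368 − -1.326·-235.348937) / -812.192388 = 3.223481
y = (88.206·-235.348937 − 222.416475·77.170) / -812.192388 = 46.692222

x=3.223 y=46.692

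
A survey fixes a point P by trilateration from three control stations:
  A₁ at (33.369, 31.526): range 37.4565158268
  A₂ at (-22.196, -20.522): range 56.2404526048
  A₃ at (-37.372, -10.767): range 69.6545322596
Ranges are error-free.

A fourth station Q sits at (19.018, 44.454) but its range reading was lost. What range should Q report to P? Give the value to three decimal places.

52.038

eq1: (x − 33.369)² + (y − 31.526)² = 37.4565158268²
eq2: (x + 22.196)² + (y + 20.522)² = 56.2404526048²
eq3: (x + 37.372)² + (y + 10.767)² = 69.6545322596²
eq2−eq1, eq2−eq3 (x²,y² cancel):
  111.130·x + 104.096·y = 2953.561868
  -30.352·x + 19.510·y = -1089.985582
det = 111.130·19.510 − 104.096·-30.352 = 5327.668092
x = (2953.561868·19.510 − 104.096·-1089.985582) / 5327.668092 = 32.112949
y = (111.130·-1089.985582 − 2953.561868·-30.352) / 5327.668092 = -5.909450
|P − Q| = √((32.112949 − 19.018)² + (-5.909450 − 44.454)²) = 52.038013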